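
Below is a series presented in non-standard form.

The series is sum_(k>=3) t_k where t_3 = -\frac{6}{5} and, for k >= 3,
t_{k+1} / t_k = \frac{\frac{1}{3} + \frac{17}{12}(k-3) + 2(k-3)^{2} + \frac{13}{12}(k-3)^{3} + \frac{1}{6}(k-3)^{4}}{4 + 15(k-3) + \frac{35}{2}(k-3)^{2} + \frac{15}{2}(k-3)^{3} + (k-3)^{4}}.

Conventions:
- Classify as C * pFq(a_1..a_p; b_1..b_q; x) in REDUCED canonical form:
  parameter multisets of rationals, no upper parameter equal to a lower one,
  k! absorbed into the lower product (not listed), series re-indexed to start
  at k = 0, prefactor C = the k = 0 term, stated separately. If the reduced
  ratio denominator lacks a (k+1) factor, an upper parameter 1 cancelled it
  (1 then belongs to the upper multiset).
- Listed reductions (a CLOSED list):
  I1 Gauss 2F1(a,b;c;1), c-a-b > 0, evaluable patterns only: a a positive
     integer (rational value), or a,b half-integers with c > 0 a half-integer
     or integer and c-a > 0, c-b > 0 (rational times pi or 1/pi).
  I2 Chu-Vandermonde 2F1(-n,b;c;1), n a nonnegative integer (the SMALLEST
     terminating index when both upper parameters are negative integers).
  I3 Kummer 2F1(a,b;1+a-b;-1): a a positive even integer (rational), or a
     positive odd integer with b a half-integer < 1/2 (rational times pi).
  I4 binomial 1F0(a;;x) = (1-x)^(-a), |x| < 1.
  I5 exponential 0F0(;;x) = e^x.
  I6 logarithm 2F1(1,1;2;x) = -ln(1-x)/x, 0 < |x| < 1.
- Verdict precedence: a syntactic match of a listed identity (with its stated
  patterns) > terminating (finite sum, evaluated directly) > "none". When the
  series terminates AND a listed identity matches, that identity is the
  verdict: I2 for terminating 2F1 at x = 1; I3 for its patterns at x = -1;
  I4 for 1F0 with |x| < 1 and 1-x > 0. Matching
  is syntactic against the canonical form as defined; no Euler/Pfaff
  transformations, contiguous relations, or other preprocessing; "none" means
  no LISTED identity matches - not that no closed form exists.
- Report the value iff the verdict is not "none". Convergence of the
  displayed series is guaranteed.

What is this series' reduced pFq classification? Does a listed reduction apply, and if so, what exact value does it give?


Structural cue: x = \frac{1}{6} and the parameter 4 appears in both the upper and lower lists and cancels (alongside the other common factor).
Adjacent-term ratio: r(k) = \frac{1}{6} * (k+1) (k+1) / [(k+2) (k+1)] - rational in k, leading ratio \frac{1}{6}; with t_0 = -\frac{6}{5}, classification follows.

At argument \frac{1}{6}: a 2F1 with upper {1, 1}, lower {2}, scaled by C = -\frac{6}{5}. Verdict (x = \frac{1}{6}): the I6 logarithm reduction applies (the logarithm: parameters (1,1;2), x = \frac{1}{6}). Sum: \frac{36}{5} \cdot \ln\left(\frac{5}{6}\right).


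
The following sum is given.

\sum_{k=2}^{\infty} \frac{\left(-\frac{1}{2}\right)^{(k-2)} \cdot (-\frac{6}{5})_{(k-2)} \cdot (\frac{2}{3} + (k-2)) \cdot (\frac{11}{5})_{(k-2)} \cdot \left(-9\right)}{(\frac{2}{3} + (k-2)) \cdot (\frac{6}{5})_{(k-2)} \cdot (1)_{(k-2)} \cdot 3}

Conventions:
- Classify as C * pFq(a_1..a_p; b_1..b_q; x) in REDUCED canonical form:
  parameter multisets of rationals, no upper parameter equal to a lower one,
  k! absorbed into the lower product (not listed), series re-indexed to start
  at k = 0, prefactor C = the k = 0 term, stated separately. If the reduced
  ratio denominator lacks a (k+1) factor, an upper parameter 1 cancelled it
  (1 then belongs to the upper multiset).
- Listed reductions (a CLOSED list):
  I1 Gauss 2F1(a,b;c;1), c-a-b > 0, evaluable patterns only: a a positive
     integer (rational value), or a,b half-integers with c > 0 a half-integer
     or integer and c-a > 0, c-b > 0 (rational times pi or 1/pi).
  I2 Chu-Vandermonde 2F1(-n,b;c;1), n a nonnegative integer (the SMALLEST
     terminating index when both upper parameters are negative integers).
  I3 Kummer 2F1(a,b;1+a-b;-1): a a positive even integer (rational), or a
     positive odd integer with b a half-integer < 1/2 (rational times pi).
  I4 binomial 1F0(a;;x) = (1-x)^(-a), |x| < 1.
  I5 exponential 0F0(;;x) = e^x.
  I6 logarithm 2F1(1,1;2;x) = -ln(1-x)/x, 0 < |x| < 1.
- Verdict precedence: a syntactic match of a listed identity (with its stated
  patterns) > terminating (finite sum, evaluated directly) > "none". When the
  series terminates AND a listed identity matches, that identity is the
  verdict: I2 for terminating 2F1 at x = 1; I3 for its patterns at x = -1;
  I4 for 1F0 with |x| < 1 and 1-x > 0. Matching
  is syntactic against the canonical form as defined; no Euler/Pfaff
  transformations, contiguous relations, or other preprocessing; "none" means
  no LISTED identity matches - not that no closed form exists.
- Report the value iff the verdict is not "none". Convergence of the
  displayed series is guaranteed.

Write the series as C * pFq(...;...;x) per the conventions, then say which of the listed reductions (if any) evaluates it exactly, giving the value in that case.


Reduced: x = -\frac{1}{2}, 2F1, upper = {-\frac{6}{5}, \frac{11}{5}}, lower = {\frac{6}{5}}, C = -3. Verdict: none. No listed pattern accepts 2F1(-\frac{6}{5}, \frac{11}{5}; \frac{6}{5}; -\frac{1}{2}).

Key observation: t_0 = -3 here, and the constant factors (C = -3, x = -1/2) combine into one prefactor.
Adjacent-term ratio: r(k) = -\frac{1}{2} * (k-\frac{6}{5}) (k+\frac{11}{5}) / [(k+\frac{6}{5}) (k+1)] - rational in k. x = -\frac{1}{2}; t_0 = -3; negate the roots.


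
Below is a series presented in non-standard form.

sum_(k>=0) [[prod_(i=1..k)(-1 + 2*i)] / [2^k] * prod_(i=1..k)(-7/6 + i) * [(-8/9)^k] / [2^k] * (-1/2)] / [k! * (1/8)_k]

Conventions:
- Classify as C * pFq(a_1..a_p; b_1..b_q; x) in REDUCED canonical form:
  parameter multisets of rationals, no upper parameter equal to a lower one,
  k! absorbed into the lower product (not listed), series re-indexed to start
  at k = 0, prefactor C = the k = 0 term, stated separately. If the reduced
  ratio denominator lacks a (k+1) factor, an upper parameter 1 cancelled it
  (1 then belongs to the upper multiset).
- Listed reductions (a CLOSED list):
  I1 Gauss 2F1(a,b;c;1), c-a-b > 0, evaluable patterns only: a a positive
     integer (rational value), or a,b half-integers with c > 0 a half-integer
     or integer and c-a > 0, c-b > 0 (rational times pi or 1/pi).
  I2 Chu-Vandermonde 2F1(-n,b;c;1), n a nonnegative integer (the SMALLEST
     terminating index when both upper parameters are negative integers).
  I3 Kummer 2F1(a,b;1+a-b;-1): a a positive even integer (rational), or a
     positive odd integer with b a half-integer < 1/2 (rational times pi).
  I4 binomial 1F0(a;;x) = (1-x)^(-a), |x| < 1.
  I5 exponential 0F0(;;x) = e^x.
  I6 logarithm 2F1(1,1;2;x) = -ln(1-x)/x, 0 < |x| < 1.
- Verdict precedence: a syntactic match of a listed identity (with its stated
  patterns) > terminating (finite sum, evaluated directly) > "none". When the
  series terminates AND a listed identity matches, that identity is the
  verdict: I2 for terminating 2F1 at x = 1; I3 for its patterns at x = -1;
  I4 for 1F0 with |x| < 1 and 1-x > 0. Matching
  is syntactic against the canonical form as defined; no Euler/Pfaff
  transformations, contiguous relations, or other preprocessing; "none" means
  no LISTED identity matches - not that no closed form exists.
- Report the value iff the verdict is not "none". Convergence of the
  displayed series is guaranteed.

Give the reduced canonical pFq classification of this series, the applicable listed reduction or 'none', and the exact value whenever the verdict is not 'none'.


Prefactor -1/2, argument -4/9: 2F1 with upper {-1/6, 1/2} over lower {1/8}. Verdict: none. Every listed pattern misses the 2F1 form at -4/9, upper {-1/6, 1/2}.

Structural cue: from the first term -1/2: the odd product 1*3*...*(2k-1) (prefactor -1/2) is 2^k (1/2)_k.
Step ratio: r(k) = (-4/9) * (k-1/6) (k+1/2) / [(k+1/8) (k+1)] - rational in k. x = (-4/9); t_0 = -1/2; negate the roots.


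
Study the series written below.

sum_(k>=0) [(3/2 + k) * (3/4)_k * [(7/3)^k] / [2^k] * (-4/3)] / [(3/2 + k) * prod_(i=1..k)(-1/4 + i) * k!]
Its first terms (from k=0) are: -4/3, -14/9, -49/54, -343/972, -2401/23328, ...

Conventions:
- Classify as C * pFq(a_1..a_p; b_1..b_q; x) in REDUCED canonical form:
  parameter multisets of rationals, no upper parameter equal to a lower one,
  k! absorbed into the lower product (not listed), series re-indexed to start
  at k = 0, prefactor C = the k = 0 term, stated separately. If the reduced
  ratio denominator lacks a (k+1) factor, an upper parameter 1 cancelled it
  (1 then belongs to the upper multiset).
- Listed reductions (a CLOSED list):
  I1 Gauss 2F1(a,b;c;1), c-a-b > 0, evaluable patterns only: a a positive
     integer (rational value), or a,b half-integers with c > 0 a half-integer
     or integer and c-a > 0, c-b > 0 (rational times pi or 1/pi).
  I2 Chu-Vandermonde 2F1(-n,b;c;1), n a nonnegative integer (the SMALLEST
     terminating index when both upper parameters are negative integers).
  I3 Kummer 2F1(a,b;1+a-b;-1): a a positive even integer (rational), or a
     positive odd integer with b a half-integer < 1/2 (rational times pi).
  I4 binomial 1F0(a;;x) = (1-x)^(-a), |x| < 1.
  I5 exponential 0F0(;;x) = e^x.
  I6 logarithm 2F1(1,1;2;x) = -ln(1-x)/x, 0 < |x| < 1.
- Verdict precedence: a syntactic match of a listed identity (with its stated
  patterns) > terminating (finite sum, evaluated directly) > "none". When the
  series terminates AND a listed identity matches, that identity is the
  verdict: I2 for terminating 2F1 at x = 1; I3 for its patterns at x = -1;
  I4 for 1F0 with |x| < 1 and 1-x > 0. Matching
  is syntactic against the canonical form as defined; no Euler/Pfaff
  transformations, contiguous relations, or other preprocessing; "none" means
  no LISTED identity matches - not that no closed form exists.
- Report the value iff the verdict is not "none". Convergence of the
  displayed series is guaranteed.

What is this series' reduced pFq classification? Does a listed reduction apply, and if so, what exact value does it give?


The tell: with t_0 = -4/3, the lower running product (C = -4/3, x = 7/6) is a rising factorial.
Step ratio: r(k) = (7/6) * 1 / [(k+1)] - poly over poly, x = (7/6) from leading terms; C = -4/3 at k = 0.

With C = -4/3: the canonical form is 0F0(-; -; 7/6). Verdict (x = 7/6): exponential (I5) applies (the 0F0 exponential series at x = 7/6). Exact value: (-4/3) * e^(7/6).


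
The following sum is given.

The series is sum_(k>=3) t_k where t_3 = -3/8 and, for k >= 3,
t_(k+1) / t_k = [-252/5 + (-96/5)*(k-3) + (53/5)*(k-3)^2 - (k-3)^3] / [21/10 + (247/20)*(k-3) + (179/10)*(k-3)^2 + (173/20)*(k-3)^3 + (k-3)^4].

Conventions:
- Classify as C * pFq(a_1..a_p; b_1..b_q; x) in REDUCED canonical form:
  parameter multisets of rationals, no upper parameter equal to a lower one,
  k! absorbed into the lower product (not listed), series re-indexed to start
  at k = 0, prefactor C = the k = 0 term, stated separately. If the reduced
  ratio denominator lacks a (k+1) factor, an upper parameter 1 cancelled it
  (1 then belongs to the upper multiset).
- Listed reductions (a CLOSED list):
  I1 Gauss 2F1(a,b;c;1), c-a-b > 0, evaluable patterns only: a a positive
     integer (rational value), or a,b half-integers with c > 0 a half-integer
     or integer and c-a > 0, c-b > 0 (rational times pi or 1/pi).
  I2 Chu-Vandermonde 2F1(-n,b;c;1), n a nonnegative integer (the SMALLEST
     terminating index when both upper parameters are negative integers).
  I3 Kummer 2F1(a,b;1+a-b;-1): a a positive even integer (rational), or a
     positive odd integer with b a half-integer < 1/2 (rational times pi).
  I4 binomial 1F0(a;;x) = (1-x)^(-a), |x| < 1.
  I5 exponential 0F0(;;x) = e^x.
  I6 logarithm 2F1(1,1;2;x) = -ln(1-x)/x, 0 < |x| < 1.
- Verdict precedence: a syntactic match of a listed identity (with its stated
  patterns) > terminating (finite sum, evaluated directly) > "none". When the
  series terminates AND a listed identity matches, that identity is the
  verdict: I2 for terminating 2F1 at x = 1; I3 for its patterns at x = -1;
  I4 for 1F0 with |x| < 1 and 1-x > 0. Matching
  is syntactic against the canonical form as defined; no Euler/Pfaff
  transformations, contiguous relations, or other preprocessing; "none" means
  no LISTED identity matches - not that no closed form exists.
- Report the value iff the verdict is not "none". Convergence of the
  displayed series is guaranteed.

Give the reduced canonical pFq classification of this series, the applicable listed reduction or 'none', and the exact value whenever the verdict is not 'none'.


Canonical form: C = -3/8 times 2F2 with upper {-6, -6}, lower {1/4, 6}, x = -1. Verdict: terminating - upper parameter -6 makes this a finite sum (last index 6), evaluated exactly. Hence: -91360931/128648520.

Structural cue: x = (-1) and the parameter 7/5 appears in both the upper and lower lists and cancels.
Consecutive-term ratio: r(k) = (-1) * (k-6) (k-6) / [(k+1/4) (k+6) (k+1)] ; factor over Q: parameters, x = (-1), and C = -3/8.


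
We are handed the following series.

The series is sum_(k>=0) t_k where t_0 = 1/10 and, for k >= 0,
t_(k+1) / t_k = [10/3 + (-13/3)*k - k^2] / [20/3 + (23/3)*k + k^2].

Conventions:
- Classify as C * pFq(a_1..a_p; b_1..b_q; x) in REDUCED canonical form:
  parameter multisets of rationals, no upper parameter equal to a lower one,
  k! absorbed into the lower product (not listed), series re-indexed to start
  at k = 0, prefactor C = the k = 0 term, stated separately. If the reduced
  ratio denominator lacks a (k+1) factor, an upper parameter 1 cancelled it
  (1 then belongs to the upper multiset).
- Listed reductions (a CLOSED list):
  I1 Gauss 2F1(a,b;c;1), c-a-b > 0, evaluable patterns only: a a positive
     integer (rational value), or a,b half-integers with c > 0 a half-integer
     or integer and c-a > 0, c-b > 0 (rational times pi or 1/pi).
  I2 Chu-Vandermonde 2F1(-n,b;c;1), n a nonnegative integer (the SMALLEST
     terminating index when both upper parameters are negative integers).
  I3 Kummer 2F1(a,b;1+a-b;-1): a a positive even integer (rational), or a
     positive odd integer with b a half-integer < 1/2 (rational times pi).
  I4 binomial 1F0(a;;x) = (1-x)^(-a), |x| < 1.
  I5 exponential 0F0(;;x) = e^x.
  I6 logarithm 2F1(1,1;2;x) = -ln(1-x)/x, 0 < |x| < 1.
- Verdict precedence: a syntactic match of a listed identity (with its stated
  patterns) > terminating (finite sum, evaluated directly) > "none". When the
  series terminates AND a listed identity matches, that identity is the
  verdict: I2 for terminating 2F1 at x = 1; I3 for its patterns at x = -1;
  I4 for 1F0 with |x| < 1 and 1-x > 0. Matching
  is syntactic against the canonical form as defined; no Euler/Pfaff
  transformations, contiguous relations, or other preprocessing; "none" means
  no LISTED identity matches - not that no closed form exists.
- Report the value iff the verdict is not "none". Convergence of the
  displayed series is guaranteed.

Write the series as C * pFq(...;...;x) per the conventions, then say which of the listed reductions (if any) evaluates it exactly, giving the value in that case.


With C = 1/10: the canonical form is 2F1(-2/3, 5; 20/3; -1). Verdict: none - this 2F1 at x = -1 matches no listed pattern, and upper {-2/3, 5} holds no stopper.

The tell: x = (-1) and the expanded ratio factors over Q; C = 1/10, roots give parameters.
Ratio: r(k) = (-1) * (k-2/3) (k+5) / [(k+20/3) (k+1)] - rational; roots negated = parameters, x = (-1), C = 1/10.


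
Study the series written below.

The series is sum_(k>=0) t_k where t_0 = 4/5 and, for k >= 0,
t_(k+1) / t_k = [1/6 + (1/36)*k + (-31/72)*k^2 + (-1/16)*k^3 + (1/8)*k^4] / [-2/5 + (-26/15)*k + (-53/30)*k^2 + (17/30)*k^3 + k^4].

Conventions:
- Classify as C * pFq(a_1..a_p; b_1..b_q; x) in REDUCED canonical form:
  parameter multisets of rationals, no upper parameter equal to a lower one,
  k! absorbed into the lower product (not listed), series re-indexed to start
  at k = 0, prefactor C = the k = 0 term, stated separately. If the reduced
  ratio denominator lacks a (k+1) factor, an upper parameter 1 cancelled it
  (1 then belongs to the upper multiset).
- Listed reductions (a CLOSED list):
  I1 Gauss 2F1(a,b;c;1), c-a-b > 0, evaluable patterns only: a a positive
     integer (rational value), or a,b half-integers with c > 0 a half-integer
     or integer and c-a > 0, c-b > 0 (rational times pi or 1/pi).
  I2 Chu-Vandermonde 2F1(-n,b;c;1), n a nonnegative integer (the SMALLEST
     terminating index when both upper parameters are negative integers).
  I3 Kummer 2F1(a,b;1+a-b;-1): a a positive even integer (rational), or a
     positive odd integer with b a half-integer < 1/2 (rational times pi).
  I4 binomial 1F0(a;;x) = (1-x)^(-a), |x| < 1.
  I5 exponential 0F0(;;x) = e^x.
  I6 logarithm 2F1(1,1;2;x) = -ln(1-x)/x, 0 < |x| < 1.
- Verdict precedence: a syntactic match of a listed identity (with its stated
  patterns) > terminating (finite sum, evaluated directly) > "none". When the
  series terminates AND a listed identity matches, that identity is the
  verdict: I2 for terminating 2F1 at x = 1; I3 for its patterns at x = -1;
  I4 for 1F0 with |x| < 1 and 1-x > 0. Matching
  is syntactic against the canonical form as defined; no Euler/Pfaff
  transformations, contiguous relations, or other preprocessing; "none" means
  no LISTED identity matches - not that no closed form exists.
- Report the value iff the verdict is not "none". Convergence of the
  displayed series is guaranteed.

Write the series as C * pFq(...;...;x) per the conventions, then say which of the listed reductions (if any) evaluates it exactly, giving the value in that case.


This is 4/5 * 3F2(-2, -2/3, 3/2; -3/2, 2/5; 1/8) in reduced canonical form. Verdict: terminating - no listed pattern fits, but -2 in the upper list cuts the series at k = 2; direct evaluation. Value: 2227/5040.

Key step: t_0 being 4/5, the expanded ratio factors over Q; C = 4/5, roots give parameters.
Ratio: r(k) = (1/8) * (k-2) (k-2/3) (k+3/2) / [(k-3/2) (k+2/5) (k+1)] ; factor over Q: parameters, x = (1/8), and C = 4/5.


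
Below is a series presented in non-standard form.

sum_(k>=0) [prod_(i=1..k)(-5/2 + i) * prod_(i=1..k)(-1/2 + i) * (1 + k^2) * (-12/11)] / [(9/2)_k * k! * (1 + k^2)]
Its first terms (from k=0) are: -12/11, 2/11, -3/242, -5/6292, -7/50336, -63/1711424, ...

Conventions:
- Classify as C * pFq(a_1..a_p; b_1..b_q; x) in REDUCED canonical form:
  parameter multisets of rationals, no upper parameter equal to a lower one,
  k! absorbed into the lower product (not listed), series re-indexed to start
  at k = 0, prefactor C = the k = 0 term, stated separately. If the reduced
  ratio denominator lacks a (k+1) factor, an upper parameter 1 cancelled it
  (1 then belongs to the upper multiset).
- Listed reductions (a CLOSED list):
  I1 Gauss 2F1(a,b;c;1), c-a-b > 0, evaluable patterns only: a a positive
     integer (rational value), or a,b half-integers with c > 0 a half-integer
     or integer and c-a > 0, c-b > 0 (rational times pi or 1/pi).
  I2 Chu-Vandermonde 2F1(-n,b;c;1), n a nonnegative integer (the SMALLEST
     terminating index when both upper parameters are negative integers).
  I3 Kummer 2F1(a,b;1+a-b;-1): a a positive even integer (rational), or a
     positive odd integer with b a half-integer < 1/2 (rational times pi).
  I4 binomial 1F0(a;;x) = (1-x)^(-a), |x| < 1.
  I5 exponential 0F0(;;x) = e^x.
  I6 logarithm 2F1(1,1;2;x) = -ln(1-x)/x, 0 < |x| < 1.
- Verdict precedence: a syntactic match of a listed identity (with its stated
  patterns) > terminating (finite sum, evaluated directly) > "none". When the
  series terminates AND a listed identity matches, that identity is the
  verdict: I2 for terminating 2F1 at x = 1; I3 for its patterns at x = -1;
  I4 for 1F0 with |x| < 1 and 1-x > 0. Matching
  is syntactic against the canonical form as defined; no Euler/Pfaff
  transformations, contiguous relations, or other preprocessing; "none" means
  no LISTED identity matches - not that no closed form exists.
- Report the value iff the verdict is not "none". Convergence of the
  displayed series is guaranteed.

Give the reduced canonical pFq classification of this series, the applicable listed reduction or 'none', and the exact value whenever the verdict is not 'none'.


Canonical form: C = -12/11 times 2F1 with upper {-3/2, 1/2}, lower {9/2}, x = 1. Verdict: the half-integer Gauss pattern (I1) applies (x = 1; upper {-3/2, 1/2} half-integers, c = 9/2 in the evaluable pattern). Its exact value is (-6615/22528) * pi.

Key step: t_0 = -12/11 here, and the running product (C = -12/11, x = 1) telescopes to a rising factorial.
Ratio: r(k) = 1 * (k-3/2) (k+1/2) / [(k+9/2) (k+1)] - rational in k, leading ratio 1; with t_0 = -12/11, classification follows.


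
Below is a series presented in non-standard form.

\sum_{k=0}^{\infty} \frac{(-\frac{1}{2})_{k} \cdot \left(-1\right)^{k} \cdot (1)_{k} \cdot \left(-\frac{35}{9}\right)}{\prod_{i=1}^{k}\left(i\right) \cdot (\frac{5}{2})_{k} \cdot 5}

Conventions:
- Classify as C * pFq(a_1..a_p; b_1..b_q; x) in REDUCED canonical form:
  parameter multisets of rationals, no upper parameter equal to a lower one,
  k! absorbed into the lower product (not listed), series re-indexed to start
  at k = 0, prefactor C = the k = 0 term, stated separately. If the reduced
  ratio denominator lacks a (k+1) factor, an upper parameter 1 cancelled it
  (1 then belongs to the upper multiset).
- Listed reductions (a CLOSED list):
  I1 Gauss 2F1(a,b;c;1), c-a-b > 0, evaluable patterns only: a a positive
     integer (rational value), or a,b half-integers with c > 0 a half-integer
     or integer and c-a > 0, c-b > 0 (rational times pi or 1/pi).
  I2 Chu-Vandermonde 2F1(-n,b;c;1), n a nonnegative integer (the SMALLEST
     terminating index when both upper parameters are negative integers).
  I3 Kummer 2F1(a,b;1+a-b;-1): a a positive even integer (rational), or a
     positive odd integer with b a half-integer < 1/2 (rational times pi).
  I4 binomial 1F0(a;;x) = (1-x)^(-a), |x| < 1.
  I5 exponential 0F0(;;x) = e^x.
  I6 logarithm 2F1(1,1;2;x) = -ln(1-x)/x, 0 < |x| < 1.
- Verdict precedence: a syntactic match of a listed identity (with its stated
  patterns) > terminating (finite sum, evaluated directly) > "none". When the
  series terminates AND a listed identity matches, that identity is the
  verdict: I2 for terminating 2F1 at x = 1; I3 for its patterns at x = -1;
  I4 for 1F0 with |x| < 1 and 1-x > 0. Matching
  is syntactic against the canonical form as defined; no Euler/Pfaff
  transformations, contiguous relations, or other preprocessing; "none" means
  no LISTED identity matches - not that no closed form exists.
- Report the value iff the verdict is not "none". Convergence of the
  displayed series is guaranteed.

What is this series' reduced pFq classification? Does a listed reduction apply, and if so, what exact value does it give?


This is -\frac{7}{9} * 2F1(-\frac{1}{2}, 1; \frac{5}{2}; -1) in reduced canonical form. Verdict: Kummer (I3) fires (x = -1; c = \frac{5}{2} equals 1+a-b for upper {-\frac{1}{2}, 1}: listed pattern). Exact value: \left(-\frac{7}{24}\right) \cdot \pi.

Key step: t_0 being -\frac{7}{9}, the constant factors (C = -7/9) combine into one prefactor.
Ratio: r(k) = -1 * (k-\frac{1}{2}) (k+1) / [(k+\frac{5}{2}) (k+1)] ; factor over Q: parameters, x = -1, and C = -\frac{7}{9}.


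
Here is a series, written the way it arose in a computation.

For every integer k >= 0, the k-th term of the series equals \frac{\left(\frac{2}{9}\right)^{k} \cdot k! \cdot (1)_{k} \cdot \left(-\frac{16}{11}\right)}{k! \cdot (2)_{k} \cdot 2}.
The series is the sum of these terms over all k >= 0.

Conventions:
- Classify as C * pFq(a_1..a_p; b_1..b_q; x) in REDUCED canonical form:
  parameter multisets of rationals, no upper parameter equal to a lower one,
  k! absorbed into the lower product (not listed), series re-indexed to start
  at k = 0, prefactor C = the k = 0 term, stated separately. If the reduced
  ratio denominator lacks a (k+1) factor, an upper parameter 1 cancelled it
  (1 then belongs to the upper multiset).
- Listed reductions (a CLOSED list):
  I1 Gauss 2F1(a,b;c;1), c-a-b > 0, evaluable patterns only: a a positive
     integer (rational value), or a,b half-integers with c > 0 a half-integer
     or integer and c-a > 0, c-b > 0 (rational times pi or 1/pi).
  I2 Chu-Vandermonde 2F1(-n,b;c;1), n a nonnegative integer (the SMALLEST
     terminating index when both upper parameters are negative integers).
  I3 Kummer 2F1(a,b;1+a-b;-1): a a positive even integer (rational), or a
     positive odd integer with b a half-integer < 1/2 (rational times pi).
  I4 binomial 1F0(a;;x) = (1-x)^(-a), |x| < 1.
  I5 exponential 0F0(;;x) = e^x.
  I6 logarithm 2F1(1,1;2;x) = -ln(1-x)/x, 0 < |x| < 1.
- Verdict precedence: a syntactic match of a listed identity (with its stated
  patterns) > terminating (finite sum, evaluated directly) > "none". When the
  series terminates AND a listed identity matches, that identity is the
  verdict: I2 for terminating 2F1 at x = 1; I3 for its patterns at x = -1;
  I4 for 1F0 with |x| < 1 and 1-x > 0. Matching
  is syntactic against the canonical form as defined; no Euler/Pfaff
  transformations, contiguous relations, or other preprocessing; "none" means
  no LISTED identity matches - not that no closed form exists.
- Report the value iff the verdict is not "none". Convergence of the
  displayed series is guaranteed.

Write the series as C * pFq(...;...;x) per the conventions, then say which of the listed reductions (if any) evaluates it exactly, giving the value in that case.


Key observation: t_0 being -\frac{8}{11}, the factorial ratio (C = -8/11) (k+a-1)!/(a-1)! is a rising factorial (a)_k.
Consecutive-term ratio: r(k) = \frac{2}{9} * (k+1) (k+1) / [(k+2) (k+1)] - rational in k. x = \frac{2}{9}; t_0 = -\frac{8}{11}; negate the roots.

With C = -\frac{8}{11}: the canonical form is 2F1(1, 1; 2; \frac{2}{9}). Verdict: this is the I6 logarithm reduction (the logarithm: parameters (1,1;2), x = \frac{2}{9}). Its exact value is \frac{36}{11} \cdot \ln\left(\frac{7}{9}\right).


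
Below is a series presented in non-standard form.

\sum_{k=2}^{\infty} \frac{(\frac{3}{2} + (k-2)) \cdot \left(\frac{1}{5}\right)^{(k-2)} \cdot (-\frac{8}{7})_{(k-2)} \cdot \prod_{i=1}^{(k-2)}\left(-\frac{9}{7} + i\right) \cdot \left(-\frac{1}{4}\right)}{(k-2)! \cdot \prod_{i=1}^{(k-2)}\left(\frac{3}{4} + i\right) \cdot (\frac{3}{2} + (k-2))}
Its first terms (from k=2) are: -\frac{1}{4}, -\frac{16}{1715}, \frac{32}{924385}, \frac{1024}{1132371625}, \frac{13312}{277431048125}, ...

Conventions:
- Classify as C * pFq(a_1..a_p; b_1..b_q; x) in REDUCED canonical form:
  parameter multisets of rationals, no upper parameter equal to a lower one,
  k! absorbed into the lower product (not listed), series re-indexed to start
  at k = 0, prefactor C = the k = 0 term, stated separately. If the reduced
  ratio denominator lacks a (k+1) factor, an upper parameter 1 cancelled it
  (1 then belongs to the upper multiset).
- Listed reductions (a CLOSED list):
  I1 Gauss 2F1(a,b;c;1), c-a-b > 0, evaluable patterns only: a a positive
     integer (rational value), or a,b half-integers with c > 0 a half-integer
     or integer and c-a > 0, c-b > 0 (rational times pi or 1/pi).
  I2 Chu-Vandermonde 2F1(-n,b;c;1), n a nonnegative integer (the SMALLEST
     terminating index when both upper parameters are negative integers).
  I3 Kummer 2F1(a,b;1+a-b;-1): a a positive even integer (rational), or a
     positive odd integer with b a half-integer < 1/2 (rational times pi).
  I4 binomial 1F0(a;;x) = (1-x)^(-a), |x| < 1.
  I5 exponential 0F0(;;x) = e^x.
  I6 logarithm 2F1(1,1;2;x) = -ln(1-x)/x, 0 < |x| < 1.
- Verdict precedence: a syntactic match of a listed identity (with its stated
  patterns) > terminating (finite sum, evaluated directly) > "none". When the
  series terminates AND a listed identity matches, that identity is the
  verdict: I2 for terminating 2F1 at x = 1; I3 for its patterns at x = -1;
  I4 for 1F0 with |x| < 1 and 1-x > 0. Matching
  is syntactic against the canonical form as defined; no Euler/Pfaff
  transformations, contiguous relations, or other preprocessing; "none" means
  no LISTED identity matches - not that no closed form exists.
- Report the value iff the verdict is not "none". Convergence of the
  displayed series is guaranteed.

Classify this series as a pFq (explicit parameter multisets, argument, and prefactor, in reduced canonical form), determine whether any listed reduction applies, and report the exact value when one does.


Classification (C = -\frac{1}{4}): 2F1 with upper {-\frac{8}{7}, -\frac{2}{7}}, lower {\frac{7}{4}}, argument x = \frac{1}{5}. Verdict: no listed reduction: x = \frac{1}{5} and upper {-\frac{8}{7}, -\frac{2}{7}} fail every I1-I6 pattern.

Key observation: t_0 = -\frac{1}{4} here, and striking the common factor k + 3/2 reduces the term (prefactor -1/4).
Step ratio: r(k) = \frac{1}{5} * (k-\frac{8}{7}) (k-\frac{2}{7}) / [(k+\frac{7}{4}) (k+1)] ; factor over Q: parameters, x = \frac{1}{5}, and C = -\frac{1}{4}.


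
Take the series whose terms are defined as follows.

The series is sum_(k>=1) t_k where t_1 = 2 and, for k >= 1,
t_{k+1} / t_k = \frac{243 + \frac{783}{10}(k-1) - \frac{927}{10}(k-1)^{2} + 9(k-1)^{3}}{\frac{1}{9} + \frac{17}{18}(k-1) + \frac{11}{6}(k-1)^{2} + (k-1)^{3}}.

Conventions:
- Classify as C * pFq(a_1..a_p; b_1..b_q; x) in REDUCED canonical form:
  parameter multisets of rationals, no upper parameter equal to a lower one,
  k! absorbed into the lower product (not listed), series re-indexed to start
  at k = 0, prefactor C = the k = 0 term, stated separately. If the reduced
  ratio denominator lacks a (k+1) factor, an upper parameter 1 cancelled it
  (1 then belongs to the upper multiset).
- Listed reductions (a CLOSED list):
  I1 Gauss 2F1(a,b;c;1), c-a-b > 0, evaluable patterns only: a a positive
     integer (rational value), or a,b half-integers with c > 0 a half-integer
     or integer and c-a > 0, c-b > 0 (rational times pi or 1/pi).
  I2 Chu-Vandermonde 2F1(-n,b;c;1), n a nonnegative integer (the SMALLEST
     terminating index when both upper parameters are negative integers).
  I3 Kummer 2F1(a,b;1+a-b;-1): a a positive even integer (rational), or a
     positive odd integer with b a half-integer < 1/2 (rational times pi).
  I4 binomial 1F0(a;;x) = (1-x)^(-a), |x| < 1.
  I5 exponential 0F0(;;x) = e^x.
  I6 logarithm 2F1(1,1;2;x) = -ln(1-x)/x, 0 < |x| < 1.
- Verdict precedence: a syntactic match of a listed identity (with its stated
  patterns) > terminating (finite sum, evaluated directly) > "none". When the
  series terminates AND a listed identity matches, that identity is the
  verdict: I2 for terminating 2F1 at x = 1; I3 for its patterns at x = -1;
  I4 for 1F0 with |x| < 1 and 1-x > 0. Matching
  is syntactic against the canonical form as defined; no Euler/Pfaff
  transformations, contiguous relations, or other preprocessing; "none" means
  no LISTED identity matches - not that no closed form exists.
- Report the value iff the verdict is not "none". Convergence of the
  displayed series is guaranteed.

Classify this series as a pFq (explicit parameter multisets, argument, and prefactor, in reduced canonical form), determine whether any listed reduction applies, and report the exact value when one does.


Key observation: t_0 = 2 here, and factor the ratio over Q (C = 2, x = 9): negated roots = parameters.
Step ratio: r(k) = 9 * (k-9) (k-\frac{5}{2}) (k+\frac{6}{5}) / [(k+\frac{1}{6}) (k+\frac{2}{3}) (k+1)] - rational in k. x = 9; t_0 = 2; negate the roots.

This is 2 * 3F2(-9, -\frac{5}{2}, \frac{6}{5}; \frac{1}{6}, \frac{2}{3}; 9) in reduced canonical form. Verdict: terminating at k = 9: the factor (-9)_k kills every later term; summing the 10 survivors is exact. Exact value: \frac{9844540837006860394590592}{367629215966796875}.


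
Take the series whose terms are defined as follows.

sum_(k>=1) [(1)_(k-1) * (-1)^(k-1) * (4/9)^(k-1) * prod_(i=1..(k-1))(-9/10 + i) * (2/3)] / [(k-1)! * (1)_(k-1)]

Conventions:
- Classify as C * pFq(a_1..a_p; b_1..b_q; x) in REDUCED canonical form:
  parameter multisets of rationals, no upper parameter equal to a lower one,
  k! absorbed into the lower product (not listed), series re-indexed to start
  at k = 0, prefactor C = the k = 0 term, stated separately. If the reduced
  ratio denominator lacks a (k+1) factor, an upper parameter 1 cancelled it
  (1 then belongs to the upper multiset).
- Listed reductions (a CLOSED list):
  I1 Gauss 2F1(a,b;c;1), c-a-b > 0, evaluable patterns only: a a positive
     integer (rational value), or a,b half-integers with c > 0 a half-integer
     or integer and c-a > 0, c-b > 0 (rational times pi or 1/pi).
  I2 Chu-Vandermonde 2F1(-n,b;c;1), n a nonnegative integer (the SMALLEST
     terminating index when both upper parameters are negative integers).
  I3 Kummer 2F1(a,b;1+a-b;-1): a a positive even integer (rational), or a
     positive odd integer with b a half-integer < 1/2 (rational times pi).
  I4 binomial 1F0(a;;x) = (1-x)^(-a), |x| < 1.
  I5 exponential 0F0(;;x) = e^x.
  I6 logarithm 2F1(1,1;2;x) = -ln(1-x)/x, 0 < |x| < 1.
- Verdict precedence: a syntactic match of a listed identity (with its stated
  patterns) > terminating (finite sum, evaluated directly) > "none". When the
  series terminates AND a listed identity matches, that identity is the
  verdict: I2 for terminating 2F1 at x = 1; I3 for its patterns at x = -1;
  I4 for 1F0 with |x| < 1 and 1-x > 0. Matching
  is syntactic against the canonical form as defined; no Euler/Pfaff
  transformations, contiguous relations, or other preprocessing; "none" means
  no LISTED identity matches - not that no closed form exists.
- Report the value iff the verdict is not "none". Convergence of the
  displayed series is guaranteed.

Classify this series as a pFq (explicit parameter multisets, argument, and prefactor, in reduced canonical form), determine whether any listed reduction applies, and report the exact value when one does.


Canonical form: C = 2/3 times 1F0 with upper {1/10}, lower {-}, x = -4/9. Verdict at x = -4/9: the binomial series (I4) matches (the 1F0 binomial series: exponent -1/10, x = -4/9). Exact value: (2/3) * (13/9)^(-1/10).

Key step: t_0 being 2/3, the parameter 1 appears in both the upper and lower lists and cancels.
Ratio: r(k) = (-4/9) * (k+1/10) / [(k+1)] - poly over poly, x = (-4/9) from leading terms; C = 2/3 at k = 0.


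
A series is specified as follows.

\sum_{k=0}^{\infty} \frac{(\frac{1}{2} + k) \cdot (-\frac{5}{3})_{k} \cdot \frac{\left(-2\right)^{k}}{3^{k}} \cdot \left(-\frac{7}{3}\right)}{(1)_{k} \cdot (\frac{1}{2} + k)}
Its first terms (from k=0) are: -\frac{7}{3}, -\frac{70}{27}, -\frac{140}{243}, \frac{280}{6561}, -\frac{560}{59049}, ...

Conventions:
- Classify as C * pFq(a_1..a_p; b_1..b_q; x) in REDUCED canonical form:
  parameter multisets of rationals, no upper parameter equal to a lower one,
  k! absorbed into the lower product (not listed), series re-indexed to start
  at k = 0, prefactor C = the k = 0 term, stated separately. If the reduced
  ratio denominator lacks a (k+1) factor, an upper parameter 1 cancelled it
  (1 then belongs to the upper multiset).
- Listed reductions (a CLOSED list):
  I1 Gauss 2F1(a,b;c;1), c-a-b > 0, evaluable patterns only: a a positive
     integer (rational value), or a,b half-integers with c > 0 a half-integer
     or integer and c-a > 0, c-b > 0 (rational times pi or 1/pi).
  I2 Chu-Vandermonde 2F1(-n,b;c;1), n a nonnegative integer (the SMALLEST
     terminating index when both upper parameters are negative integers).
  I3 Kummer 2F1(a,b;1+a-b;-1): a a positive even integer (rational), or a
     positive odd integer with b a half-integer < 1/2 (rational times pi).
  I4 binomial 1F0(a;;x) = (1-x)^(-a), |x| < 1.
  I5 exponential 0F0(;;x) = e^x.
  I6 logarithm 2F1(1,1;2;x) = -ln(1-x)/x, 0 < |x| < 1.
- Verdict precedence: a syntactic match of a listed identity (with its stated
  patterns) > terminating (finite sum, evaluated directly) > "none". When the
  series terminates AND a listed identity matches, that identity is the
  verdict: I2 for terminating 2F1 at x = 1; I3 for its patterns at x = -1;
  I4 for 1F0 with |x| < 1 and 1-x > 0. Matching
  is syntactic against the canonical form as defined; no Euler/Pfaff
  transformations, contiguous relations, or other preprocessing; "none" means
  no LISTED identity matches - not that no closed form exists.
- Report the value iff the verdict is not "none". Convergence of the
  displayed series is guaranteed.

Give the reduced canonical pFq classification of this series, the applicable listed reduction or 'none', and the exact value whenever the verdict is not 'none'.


This is -\frac{7}{3} * 1F0(-\frac{5}{3}; -; -\frac{2}{3}) in reduced canonical form. Verdict: the I4 binomial reduction fires (the 1F0 binomial series: exponent 5/3, x = -\frac{2}{3}). Its exact value is \left(-\frac{7}{3}\right) \cdot \left(\frac{5}{3}\right)^{\frac{5}{3}}.

Key observation: with t_0 = -\frac{7}{3}, (1)_k (prefactor -7/3) is k! itself.
Adjacent-term ratio: r(k) = -\frac{2}{3} * (k-\frac{5}{3}) / [(k+1)] ; factor over Q: parameters, x = -\frac{2}{3}, and C = -\frac{7}{3}.


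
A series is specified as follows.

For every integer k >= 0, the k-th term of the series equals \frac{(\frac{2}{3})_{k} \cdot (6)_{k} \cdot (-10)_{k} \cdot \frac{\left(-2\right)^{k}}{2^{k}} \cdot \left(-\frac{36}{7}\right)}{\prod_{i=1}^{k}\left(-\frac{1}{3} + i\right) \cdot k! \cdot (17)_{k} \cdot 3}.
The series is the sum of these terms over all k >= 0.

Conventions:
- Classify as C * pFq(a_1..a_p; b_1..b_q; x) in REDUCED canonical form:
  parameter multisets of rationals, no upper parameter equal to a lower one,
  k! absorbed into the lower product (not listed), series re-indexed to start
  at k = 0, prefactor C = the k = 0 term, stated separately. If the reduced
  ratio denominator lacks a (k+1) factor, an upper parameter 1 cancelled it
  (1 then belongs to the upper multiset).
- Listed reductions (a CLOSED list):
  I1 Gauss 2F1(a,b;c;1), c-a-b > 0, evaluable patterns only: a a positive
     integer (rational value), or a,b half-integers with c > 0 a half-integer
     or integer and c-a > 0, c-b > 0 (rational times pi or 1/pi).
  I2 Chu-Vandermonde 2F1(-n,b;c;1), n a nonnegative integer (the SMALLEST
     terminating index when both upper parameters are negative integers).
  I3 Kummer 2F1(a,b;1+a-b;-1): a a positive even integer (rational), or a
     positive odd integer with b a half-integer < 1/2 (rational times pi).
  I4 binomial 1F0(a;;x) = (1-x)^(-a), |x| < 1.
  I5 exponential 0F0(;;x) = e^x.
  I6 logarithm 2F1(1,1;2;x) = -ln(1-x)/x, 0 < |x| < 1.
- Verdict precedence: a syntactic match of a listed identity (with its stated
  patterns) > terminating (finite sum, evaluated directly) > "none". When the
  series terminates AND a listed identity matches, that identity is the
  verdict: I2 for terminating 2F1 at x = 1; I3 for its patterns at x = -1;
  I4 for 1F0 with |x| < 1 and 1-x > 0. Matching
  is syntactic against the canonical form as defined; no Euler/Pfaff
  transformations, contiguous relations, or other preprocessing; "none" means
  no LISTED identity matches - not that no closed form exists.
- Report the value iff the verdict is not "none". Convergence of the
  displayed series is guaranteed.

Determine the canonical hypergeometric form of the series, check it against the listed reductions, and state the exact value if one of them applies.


With C = -\frac{12}{7}: the canonical form is 2F1(-10, 6; 17; -1). Verdict: the Kummer evaluation I3 fires (x = -1; c = 17 equals 1+a-b for upper {-10, 6}: listed pattern). Exact value: -48.

Key step: t_0 = -\frac{12}{7} here, and the constant factors (C = -12/7) combine into one prefactor.
Consecutive-term ratio: r(k) = -1 * (k-10) (k+6) / [(k+17) (k+1)] - poly over poly, x = -1 from leading terms; C = -\frac{12}{7} at k = 0.


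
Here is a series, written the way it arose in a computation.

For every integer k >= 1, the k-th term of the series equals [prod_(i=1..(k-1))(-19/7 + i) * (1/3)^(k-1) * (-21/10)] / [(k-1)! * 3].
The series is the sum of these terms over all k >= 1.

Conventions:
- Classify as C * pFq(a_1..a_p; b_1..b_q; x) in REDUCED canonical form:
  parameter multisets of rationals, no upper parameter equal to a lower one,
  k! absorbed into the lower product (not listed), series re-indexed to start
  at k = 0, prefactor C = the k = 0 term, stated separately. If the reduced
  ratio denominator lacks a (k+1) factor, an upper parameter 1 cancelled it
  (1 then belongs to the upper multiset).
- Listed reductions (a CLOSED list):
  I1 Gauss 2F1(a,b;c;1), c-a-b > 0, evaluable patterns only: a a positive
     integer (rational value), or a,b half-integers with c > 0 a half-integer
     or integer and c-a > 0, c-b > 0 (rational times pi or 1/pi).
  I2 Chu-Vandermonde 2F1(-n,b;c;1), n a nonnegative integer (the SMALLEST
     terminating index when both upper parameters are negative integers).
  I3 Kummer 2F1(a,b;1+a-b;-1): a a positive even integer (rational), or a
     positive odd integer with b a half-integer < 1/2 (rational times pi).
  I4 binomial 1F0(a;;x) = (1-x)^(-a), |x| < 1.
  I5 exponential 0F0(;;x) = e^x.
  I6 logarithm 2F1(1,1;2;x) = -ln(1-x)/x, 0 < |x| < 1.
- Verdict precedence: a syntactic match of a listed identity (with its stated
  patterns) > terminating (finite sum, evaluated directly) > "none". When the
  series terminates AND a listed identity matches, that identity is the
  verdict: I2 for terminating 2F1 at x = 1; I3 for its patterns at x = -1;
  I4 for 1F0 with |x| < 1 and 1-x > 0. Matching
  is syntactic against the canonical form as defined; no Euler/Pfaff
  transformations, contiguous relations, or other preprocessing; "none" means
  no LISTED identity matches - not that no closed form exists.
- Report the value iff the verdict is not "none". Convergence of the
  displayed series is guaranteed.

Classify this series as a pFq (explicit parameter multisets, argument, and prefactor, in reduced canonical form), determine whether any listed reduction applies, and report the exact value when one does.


First insight: from the first term -7/10: the running product (C = -7/10) telescopes to a rising factorial.
Consecutive-term ratio: r(k) = (1/3) * (k-12/7) / [(k+1)] - rational in k, leading ratio (1/3); with t_0 = -7/10, classification follows.

With C = -7/10: the canonical form is 1F0(-12/7; -; 1/3). Verdict: binomial (I4) applies (the 1F0 binomial series: exponent 12/7, x = 1/3). Hence: (-7/10) * (2/3)^(12/7).
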